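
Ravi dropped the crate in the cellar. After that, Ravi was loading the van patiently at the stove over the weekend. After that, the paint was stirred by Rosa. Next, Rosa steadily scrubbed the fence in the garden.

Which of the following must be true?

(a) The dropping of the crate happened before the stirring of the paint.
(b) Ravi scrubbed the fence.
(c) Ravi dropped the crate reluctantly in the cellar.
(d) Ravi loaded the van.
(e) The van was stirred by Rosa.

(a)

(a) Entailed — the narrative places the dropping before the stirring.
(b) Not entailed — the passage has Rosa scrubbing the fence, not Ravi.
(c) Not entailed — 'reluctantly' adds information not in the original event.
(d) Not entailed — 'was loading' is progressive on an accomplishment; it does not entail the completed 'loaded'.
(e) Not entailed — Rosa stirred the paint, not the van; the van belongs to the loading event.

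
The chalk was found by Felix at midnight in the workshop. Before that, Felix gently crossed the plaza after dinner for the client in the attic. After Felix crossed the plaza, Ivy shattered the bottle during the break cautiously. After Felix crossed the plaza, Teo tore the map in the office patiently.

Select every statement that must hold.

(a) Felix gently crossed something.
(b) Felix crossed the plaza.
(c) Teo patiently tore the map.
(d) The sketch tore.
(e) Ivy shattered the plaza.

(a), (b), (c)

(a) Entailed — every conjunct here is already in the original crossing event.
(b) Entailed — the original entails any weakening of itself; this just drops 'in the attic', 'gently', 'for the client', 'after dinner'.
(c) Entailed — dropping 'in the office' leaves a sub-description the original still satisfies.
(d) Not entailed — the map is what tore, not the sketch.
(e) Not entailed — Ivy shattered the bottle, not the plaza; the plaza belongs to the crossing event.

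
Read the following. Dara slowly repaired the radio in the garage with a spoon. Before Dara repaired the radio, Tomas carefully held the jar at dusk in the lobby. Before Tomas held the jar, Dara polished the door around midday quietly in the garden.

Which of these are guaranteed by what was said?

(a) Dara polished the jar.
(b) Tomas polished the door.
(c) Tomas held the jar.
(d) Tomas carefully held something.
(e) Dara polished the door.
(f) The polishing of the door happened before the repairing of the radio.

(a) Not entailed — Dara polished the door, not the jar; the jar belongs to the holding event.
(b) Not entailed — the passage has Dara polishing the door, not Tomas.
(c) Entailed — every conjunct here is already in the original holding event.
(d) Entailed — every conjunct here is already in the original holding event.
(e) Entailed — every conjunct here is already in the original polishing event.
(f) Entailed — the narrative places the polishing before the repairing.

(c), (d), (e), (f)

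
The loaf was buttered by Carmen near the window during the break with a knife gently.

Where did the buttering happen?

near the window

'near the window' marks the location of the buttering event.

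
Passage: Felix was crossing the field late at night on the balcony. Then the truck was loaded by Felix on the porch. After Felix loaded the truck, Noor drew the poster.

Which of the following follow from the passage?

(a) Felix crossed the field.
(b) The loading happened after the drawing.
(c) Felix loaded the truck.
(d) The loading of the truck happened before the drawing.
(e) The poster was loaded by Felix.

(c), (d)

(a) Not entailed — 'was crossing' is progressive on an accomplishment; it does not entail the completed 'crossed'.
(b) Not entailed — the narrative places the loading before the drawing, not after.
(c) Entailed — dropping 'on the porch' leaves a sub-description the original still satisfies.
(d) Entailed — the narrative places the loading before the drawing.
(e) Not entailed — Felix loaded the truck, not the poster; the poster belongs to the drawing event.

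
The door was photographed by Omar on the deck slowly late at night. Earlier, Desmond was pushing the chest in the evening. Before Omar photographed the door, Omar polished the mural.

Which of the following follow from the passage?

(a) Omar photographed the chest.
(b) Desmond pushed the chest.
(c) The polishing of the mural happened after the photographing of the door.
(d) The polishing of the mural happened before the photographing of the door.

(a) Not entailed — Omar photographed the door, not the chest; the chest belongs to the pushing event.
(b) Entailed — 'push' is an activity; 'was pushing' entails that some pushing happened, so 'pushed' holds.
(c) Not entailed — the narrative places the polishing before the photographing, not after.
(d) Entailed — the narrative places the polishing before the photographing.

(b), (d)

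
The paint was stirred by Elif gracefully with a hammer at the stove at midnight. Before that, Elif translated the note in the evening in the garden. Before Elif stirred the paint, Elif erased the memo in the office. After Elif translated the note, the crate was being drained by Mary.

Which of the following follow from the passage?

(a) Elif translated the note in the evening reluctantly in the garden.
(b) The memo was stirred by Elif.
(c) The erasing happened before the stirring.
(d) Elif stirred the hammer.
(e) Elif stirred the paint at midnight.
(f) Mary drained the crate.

(c), (e)

(a) Not entailed — 'reluctantly' adds information not in the original event.
(b) Not entailed — Elif stirred the paint, not the memo; the memo belongs to the erasing event.
(c) Entailed — the narrative places the erasing before the stirring.
(d) Not entailed — the hammer is the instrument, not what was stirred.
(e) Entailed — the original entails any weakening of itself; this just drops 'with a hammer', 'gracefully', 'at the stove'.
(f) Not entailed — 'was draining' is progressive on an accomplishment; it does not entail the completed 'drained'.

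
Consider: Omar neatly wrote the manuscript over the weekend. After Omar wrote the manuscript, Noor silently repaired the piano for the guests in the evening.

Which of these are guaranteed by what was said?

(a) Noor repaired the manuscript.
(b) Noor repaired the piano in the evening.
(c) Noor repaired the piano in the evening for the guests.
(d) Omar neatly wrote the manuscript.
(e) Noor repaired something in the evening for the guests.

(b), (c), (d), (e)

(a) Not entailed — Noor repaired the piano, not the manuscript; the manuscript belongs to the writing event.
(b) Entailed — the original entails any weakening of itself; this just drops 'silently', 'for the guests'.
(c) Entailed — the original entails any weakening of itself; this just drops 'silently'.
(d) Entailed — this follows by dropping conjuncts from the writing event's description.
(e) Entailed — dropping 'silently' and generalizing the patient leaves a sub-description the original still satisfies.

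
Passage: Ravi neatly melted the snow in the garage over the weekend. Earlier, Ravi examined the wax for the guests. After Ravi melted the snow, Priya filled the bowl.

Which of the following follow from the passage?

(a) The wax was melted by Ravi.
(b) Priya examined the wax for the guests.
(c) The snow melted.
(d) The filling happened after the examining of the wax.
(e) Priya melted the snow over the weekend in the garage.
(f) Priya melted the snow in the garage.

(c), (d)

(a) Not entailed — Ravi melted the snow, not the wax; the wax belongs to the examining event.
(b) Not entailed — the passage has Ravi examining the wax, not Priya.
(c) Entailed — 'Ravi melted the snow' is causative; it entails the inchoative 'the snow melted'.
(d) Entailed — the narrative places the examining before the filling.
(e) Not entailed — the passage has Ravi melting the snow, not Priya.
(f) Not entailed — the passage has Ravi melting the snow, not Priya.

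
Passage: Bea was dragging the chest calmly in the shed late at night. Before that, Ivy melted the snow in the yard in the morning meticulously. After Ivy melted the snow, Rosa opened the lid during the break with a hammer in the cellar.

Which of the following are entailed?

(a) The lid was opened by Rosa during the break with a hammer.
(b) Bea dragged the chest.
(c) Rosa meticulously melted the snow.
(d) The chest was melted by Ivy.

(a) Entailed — this follows by dropping conjuncts from the opening event's description.
(b) Entailed — 'drag' is an activity; 'was dragging' entails that some dragging happened, so 'dragged' holds.
(c) Not entailed — the passage has Ivy melting the snow, not Rosa.
(d) Not entailed — Ivy melted the snow, not the chest; the chest belongs to the dragging event.

(a), (b)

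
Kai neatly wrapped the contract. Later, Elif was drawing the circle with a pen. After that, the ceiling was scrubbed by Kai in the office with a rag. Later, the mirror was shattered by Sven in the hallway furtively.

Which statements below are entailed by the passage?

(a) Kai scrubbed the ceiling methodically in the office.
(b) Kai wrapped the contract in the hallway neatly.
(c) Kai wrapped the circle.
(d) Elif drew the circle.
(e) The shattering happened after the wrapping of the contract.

(a) Not entailed — 'methodically' adds information not in the original event.
(b) Not entailed — 'in the hallway' adds information not in the original event.
(c) Not entailed — Kai wrapped the contract, not the circle; the circle belongs to the drawing event.
(d) Not entailed — 'was drawing' is progressive on an accomplishment; it does not entail the completed 'drew'.
(e) Entailed — the narrative places the wrapping before the shattering.

(e)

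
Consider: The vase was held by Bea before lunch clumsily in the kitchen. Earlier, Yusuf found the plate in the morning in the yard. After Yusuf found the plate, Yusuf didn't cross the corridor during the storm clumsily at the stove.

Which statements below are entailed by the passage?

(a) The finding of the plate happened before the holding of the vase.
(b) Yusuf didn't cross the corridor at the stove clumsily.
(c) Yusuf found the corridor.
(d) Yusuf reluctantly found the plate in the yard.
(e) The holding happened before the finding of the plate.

(a)

(a) Entailed — the narrative places the finding before the holding.
(b) Not entailed — dropping 'during the storm' under negation is not valid — the original leaves open that Yusuf crossed the corridor some other way.
(c) Not entailed — Yusuf found the plate, not the corridor; the corridor belongs to the crossing event.
(d) Not entailed — 'reluctantly' adds information not in the original event.
(e) Not entailed — the narrative places the finding before the holding, not after.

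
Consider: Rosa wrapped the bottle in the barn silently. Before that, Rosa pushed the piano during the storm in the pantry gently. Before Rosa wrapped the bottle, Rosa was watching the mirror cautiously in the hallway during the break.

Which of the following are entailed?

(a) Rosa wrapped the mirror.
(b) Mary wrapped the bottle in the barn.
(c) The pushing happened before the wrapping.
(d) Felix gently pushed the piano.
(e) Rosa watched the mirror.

(c), (e)

(a) Not entailed — Rosa wrapped the bottle, not the mirror; the mirror belongs to the watching event.
(b) Not entailed — the passage has Rosa wrapping the bottle, not Mary.
(c) Entailed — the narrative places the pushing before the wrapping.
(d) Not entailed — the passage has Rosa pushing the piano, not Felix.
(e) Entailed — 'watch' is an activity; 'was watching' entails that some watching happened, so 'watched' holds.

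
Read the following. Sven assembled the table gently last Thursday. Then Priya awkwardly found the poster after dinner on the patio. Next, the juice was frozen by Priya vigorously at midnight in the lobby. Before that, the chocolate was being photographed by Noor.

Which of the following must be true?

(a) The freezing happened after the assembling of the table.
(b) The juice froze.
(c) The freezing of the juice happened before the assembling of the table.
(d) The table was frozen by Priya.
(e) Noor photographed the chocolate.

(a), (b)

(a) Entailed — the narrative places the assembling before the freezing.
(b) Entailed — 'Priya froze the juice' is causative; it entails the inchoative 'the juice froze'.
(c) Not entailed — the narrative places the assembling before the freezing, not after.
(d) Not entailed — Priya froze the juice, not the table; the table belongs to the assembling event.
(e) Not entailed — 'was photographing' is progressive on an accomplishment; it does not entail the completed 'photographed'.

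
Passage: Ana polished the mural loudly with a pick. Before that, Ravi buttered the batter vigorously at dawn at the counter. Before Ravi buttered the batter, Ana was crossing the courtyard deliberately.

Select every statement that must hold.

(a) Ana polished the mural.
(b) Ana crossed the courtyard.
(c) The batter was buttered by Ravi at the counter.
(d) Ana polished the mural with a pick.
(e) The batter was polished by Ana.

(a), (c), (d)

(a) Entailed — this follows by dropping conjuncts from the polishing event's description.
(b) Not entailed — 'was crossing' is progressive on an accomplishment; it does not entail the completed 'crossed'.
(c) Entailed — the original entails any weakening of itself; this just drops 'vigorously', 'at dawn'.
(d) Entailed — this follows by dropping conjuncts from the polishing event's description.
(e) Not entailed — Ana polished the mural, not the batter; the batter belongs to the buttering event.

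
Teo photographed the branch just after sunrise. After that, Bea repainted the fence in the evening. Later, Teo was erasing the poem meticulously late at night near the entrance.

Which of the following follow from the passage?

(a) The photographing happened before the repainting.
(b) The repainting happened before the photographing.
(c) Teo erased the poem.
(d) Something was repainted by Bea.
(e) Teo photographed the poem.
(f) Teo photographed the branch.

(a), (d), (f)

(a) Entailed — the narrative places the photographing before the repainting.
(b) Not entailed — the narrative places the photographing before the repainting, not after.
(c) Not entailed — 'was erasing' is progressive on an accomplishment; it does not entail the completed 'erased'.
(d) Entailed — the original entails any weakening of itself; this just drops 'in the evening' and generalizes the patient.
(e) Not entailed — Teo photographed the branch, not the poem; the poem belongs to the erasing event.
(f) Entailed — the original entails any weakening of itself; this just drops 'just after sunrise'.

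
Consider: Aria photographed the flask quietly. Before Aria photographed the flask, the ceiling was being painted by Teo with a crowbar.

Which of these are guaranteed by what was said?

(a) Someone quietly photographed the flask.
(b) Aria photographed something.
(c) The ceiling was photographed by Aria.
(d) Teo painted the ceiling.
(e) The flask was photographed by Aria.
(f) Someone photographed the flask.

(a), (b), (e), (f)

(a) Entailed — this follows by dropping conjuncts from the photographing event's description.
(b) Entailed — the original entails any weakening of itself; this just drops 'quietly' and generalizes the patient.
(c) Not entailed — Aria photographed the flask, not the ceiling; the ceiling belongs to the painting event.
(d) Not entailed — 'was painting' is progressive on an accomplishment; it does not entail the completed 'painted'.
(e) Entailed — this follows by dropping conjuncts from the photographing event's description.
(f) Entailed — this follows by dropping conjuncts from the photographing event's description.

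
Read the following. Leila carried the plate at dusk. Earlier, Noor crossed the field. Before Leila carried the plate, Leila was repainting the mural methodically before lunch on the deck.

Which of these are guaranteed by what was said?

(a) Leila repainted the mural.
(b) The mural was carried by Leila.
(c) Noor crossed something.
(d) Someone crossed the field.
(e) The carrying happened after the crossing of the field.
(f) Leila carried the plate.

(a) Not entailed — 'was repainting' is progressive on an accomplishment; it does not entail the completed 'repainted'.
(b) Not entailed — Leila carried the plate, not the mural; the mural belongs to the repainting event.
(c) Entailed — this follows by dropping conjuncts from the crossing event's description.
(d) Entailed — generalizing the agent leaves a sub-description the original still satisfies.
(e) Entailed — the narrative places the crossing before the carrying.
(f) Entailed — the original entails any weakening of itself; this just drops 'at dusk'.

(c), (d), (e), (f)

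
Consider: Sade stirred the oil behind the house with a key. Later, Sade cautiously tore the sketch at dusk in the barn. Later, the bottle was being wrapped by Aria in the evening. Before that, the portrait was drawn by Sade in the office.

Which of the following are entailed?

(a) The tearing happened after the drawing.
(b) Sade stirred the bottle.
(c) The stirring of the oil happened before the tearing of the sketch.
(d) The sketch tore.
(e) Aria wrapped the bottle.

(a) Not entailed — the narrative doesn't order the drawing relative to the tearing.
(b) Not entailed — Sade stirred the oil, not the bottle; the bottle belongs to the wrapping event.
(c) Entailed — the narrative places the stirring before the tearing.
(d) Entailed — 'Sade tore the sketch' is causative; it entails the inchoative 'the sketch tore'.
(e) Not entailed — 'was wrapping' is progressive on an accomplishment; it does not entail the completed 'wrapped'.

(c), (d)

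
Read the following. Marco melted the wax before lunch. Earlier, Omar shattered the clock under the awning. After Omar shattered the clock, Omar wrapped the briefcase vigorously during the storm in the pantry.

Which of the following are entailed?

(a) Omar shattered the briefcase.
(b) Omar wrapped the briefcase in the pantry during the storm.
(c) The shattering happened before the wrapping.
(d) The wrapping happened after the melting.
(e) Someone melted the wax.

(b), (c), (e)

(a) Not entailed — Omar shattered the clock, not the briefcase; the briefcase belongs to the wrapping event.
(b) Entailed — the original entails any weakening of itself; this just drops 'vigorously'.
(c) Entailed — the narrative places the shattering before the wrapping.
(d) Not entailed — the narrative doesn't order the melting relative to the wrapping.
(e) Entailed — the original entails any weakening of itself; this just drops 'before lunch' and generalizes the agent.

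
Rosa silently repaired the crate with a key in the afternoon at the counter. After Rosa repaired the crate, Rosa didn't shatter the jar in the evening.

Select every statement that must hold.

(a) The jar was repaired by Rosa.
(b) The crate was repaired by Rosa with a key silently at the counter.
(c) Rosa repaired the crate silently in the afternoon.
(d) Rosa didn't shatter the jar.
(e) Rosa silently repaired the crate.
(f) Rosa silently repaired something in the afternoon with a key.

(a) Not entailed — Rosa repaired the crate, not the jar; the jar belongs to the shattering event.
(b) Entailed — the original entails any weakening of itself; this just drops 'in the afternoon'.
(c) Entailed — this follows by dropping conjuncts from the repairing event's description.
(d) Not entailed — dropping 'in the evening' under negation is not valid — the original leaves open that Rosa shattered the jar some other way.
(e) Entailed — the original entails any weakening of itself; this just drops 'in the afternoon', 'with a key', 'at the counter'.
(f) Entailed — every conjunct here is already in the original repairing event.

(b), (c), (e), (f)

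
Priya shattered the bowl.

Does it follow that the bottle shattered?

Nothing is said about any bottle; only the bowl is affected.

no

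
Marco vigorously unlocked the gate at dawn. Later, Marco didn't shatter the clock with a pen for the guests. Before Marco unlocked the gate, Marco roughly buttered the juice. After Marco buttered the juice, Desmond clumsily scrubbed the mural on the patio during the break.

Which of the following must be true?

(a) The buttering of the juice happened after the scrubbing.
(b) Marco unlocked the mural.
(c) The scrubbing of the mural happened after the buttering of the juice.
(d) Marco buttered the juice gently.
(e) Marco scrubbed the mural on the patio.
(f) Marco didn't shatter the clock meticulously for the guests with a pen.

(a) Not entailed — the narrative places the buttering before the scrubbing, not after.
(b) Not entailed — Marco unlocked the gate, not the mural; the mural belongs to the scrubbing event.
(c) Entailed — the narrative places the buttering before the scrubbing.
(d) Not entailed — 'gently' adds a manner not in (and inconsistent with) the original.
(e) Not entailed — the passage has Desmond scrubbing the mural, not Marco.
(f) Entailed — under negation, adding a further restriction is entailed: if no such shattering event occurred, none occurred meticulously either.

(c), (f)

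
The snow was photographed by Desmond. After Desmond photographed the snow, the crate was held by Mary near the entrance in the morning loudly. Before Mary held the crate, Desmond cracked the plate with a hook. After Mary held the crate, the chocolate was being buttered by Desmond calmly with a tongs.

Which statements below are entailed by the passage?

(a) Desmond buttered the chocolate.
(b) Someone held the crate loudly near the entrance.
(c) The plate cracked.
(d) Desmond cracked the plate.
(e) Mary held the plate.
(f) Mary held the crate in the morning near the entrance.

(a) Not entailed — 'was buttering' is progressive on an accomplishment; it does not entail the completed 'buttered'.
(b) Entailed — the original entails any weakening of itself; this just drops 'in the morning' and generalizes the agent.
(c) Entailed — 'Desmond cracked the plate' is causative; it entails the inchoative 'the plate cracked'.
(d) Entailed — dropping 'with a hook' leaves a sub-description the original still satisfies.
(e) Not entailed — Mary held the crate, not the plate; the plate belongs to the cracking event.
(f) Entailed — every conjunct here is already in the original holding event.

(b), (c), (d), (f)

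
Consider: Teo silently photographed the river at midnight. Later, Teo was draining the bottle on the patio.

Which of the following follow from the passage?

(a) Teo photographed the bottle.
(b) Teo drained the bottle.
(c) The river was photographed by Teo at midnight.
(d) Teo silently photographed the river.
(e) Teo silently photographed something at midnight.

(c), (d), (e)

(a) Not entailed — Teo photographed the river, not the bottle; the bottle belongs to the draining event.
(b) Not entailed — 'was draining' is progressive on an accomplishment; it does not entail the completed 'drained'.
(c) Entailed — the original entails any weakening of itself; this just drops 'silently'.
(d) Entailed — dropping 'at midnight' leaves a sub-description the original still satisfies.
(e) Entailed — the original entails any weakening of itself; this just generalizes the patient.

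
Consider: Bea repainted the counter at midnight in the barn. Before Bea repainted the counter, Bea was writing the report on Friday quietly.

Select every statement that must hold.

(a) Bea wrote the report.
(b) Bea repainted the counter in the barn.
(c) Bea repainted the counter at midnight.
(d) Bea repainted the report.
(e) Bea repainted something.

(a) Not entailed — 'was writing' is progressive on an accomplishment; it does not entail the completed 'wrote'.
(b) Entailed — the original entails any weakening of itself; this just drops 'at midnight'.
(c) Entailed — this follows by dropping conjuncts from the repainting event's description.
(d) Not entailed — Bea repainted the counter, not the report; the report belongs to the writing event.
(e) Entailed — this follows by dropping conjuncts from the repainting event's description.

(b), (c), (e)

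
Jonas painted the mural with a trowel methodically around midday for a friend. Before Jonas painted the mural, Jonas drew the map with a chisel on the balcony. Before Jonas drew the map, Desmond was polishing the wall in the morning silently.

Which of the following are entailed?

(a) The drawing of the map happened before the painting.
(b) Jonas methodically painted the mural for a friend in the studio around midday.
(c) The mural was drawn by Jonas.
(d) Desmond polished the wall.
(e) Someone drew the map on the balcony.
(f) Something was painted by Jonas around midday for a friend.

(a) Entailed — the narrative places the drawing before the painting.
(b) Not entailed — 'in the studio' adds information not in the original event.
(c) Not entailed — Jonas drew the map, not the mural; the mural belongs to the painting event.
(d) Entailed — 'polish' is an activity; 'was polishing' entails that some polishing happened, so 'polished' holds.
(e) Entailed — this follows by dropping conjuncts from the drawing event's description.
(f) Entailed — this follows by dropping conjuncts from the painting event's description.

(a), (d), (e), (f)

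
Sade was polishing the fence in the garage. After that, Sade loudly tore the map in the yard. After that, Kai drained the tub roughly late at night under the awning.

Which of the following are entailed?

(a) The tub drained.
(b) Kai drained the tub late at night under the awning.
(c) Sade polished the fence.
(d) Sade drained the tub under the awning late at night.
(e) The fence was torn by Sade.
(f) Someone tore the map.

(a), (b), (c), (f)

(a) Entailed — 'Kai drained the tub' is causative; it entails the inchoative 'the tub drained'.
(b) Entailed — dropping 'roughly' leaves a sub-description the original still satisfies.
(c) Entailed — 'polish' is an activity; 'was polishing' entails that some polishing happened, so 'polished' holds.
(d) Not entailed — the passage has Kai draining the tub, not Sade.
(e) Not entailed — Sade tore the map, not the fence; the fence belongs to the polishing event.
(f) Entailed — dropping 'loudly', 'in the yard' and generalizing the agent leaves a sub-description the original still satisfies.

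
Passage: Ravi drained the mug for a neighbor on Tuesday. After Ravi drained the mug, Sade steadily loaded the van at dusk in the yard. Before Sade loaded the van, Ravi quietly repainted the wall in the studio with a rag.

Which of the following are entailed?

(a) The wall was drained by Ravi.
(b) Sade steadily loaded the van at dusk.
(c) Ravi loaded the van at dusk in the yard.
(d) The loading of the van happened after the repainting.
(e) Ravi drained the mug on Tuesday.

(b), (d), (e)

(a) Not entailed — Ravi drained the mug, not the wall; the wall belongs to the repainting event.
(b) Entailed — every conjunct here is already in the original loading event.
(c) Not entailed — the passage has Sade loading the van, not Ravi.
(d) Entailed — the narrative places the repainting before the loading.
(e) Entailed — every conjunct here is already in the original draining event.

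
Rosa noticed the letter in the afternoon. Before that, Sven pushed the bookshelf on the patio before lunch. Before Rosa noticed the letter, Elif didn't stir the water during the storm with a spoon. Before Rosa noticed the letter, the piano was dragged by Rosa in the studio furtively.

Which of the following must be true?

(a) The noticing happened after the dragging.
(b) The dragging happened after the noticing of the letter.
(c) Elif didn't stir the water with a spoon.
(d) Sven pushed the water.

(a)

(a) Entailed — the narrative places the dragging before the noticing.
(b) Not entailed — the narrative places the dragging before the noticing, not after.
(c) Not entailed — dropping 'during the storm' under negation is not valid — the original leaves open that Elif stirred the water some other way.
(d) Not entailed — Sven pushed the bookshelf, not the water; the water belongs to the stirring event.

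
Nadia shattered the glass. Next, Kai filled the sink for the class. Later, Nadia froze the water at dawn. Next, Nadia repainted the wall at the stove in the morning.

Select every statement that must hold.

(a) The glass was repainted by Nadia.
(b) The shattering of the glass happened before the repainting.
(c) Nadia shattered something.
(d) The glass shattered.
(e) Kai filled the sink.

(b), (c), (d), (e)

(a) Not entailed — Nadia repainted the wall, not the glass; the glass belongs to the shattering event.
(b) Entailed — the narrative places the shattering before the repainting.
(c) Entailed — generalizing the patient leaves a sub-description the original still satisfies.
(d) Entailed — 'Nadia shattered the glass' is causative; it entails the inchoative 'the glass shattered'.
(e) Entailed — the original entails any weakening of itself; this just drops 'for the class'.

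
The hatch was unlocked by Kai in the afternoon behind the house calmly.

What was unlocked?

the hatch

'the hatch' marks the patient of the unlocking event.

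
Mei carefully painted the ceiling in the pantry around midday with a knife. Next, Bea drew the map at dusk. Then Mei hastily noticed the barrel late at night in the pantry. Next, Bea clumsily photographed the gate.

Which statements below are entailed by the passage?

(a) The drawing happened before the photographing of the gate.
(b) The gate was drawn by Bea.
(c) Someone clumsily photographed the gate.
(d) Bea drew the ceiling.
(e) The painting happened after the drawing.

(a) Entailed — the narrative places the drawing before the photographing.
(b) Not entailed — Bea drew the map, not the gate; the gate belongs to the photographing event.
(c) Entailed — generalizing the agent leaves a sub-description the original still satisfies.
(d) Not entailed — Bea drew the map, not the ceiling; the ceiling belongs to the painting event.
(e) Not entailed — the narrative places the painting before the drawing, not after.

(a), (c)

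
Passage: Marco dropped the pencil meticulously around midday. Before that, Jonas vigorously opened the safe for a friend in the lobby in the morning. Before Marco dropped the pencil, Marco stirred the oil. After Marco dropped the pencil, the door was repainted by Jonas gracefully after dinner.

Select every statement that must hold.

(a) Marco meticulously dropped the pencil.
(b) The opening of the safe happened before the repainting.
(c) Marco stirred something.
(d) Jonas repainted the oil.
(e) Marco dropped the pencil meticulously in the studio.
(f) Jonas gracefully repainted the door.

(a), (b), (c), (f)

(a) Entailed — every conjunct here is already in the original dropping event.
(b) Entailed — the narrative places the opening before the repainting.
(c) Entailed — every conjunct here is already in the original stirring event.
(d) Not entailed — Jonas repainted the door, not the oil; the oil belongs to the stirring event.
(e) Not entailed — 'in the studio' adds information not in the original event.
(f) Entailed — every conjunct here is already in the original repainting event.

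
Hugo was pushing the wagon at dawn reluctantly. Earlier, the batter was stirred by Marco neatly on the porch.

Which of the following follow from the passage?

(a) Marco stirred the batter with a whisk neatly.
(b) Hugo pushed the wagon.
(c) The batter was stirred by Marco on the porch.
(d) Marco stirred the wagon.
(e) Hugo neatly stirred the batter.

(a) Not entailed — 'with a whisk' adds information not in the original event.
(b) Entailed — 'push' is an activity; 'was pushing' entails that some pushing happened, so 'pushed' holds.
(c) Entailed — dropping 'neatly' leaves a sub-description the original still satisfies.
(d) Not entailed — Marco stirred the batter, not the wagon; the wagon belongs to the pushing event.
(e) Not entailed — the passage has Marco stirring the batter, not Hugo.

(b), (c)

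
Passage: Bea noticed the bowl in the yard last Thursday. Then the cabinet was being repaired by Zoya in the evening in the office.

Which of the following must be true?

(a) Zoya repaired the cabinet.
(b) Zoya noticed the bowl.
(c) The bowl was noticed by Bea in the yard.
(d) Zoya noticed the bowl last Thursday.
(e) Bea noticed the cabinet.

(a) Not entailed — 'was repairing' is progressive on an accomplishment; it does not entail the completed 'repaired'.
(b) Not entailed — the passage has Bea noticing the bowl, not Zoya.
(c) Entailed — this follows by dropping conjuncts from the noticing event's description.
(d) Not entailed — the passage has Bea noticing the bowl, not Zoya.
(e) Not entailed — Bea noticed the bowl, not the cabinet; the cabinet belongs to the repairing event.

(c)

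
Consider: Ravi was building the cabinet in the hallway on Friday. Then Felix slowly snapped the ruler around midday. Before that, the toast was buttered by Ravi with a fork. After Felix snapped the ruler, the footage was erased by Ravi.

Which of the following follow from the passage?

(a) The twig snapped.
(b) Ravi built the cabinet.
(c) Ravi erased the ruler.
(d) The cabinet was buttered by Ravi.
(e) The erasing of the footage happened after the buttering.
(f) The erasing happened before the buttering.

(a) Not entailed — the ruler is what snapped, not the twig.
(b) Not entailed — 'was building' is progressive on an accomplishment; it does not entail the completed 'built'.
(c) Not entailed — Ravi erased the footage, not the ruler; the ruler belongs to the snapping event.
(d) Not entailed — Ravi buttered the toast, not the cabinet; the cabinet belongs to the building event.
(e) Entailed — the narrative places the buttering before the erasing.
(f) Not entailed — the narrative places the buttering before the erasing, not after.

(e)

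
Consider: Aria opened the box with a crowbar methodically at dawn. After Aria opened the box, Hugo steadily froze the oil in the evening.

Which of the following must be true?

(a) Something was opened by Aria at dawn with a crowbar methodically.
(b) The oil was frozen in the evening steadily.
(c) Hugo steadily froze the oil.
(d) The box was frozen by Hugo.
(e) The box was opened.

(a) Entailed — generalizing the patient leaves a sub-description the original still satisfies.
(b) Entailed — every conjunct here is already in the original freezing event.
(c) Entailed — every conjunct here is already in the original freezing event.
(d) Not entailed — Hugo froze the oil, not the box; the box belongs to the opening event.
(e) Entailed — dropping 'with a crowbar', 'methodically', 'at dawn' and generalizing the agent leaves a sub-description the original still satisfies.

(a), (b), (c), (e)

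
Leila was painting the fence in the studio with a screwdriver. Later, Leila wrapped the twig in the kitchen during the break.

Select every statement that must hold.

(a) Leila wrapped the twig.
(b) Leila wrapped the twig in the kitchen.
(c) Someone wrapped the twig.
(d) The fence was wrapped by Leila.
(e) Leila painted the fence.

(a) Entailed — dropping 'in the kitchen', 'during the break' leaves a sub-description the original still satisfies.
(b) Entailed — the original entails any weakening of itself; this just drops 'during the break'.
(c) Entailed — dropping 'in the kitchen', 'during the break' and generalizing the agent leaves a sub-description the original still satisfies.
(d) Not entailed — Leila wrapped the twig, not the fence; the fence belongs to the painting event.
(e) Not entailed — 'was painting' is progressive on an accomplishment; it does not entail the completed 'painted'.

(a), (b), (c)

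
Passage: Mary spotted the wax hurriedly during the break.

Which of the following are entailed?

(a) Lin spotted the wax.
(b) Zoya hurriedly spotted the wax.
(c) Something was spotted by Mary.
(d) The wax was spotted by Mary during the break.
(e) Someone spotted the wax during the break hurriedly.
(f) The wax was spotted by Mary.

(a) Not entailed — the passage has Mary spotting the wax, not Lin.
(b) Not entailed — the passage has Mary spotting the wax, not Zoya.
(c) Entailed — every conjunct here is already in the original spotting event.
(d) Entailed — this follows by dropping conjuncts from the spotting event's description.
(e) Entailed — every conjunct here is already in the original spotting event.
(f) Entailed — the original entails any weakening of itself; this just drops 'during the break', 'hurriedly'.

(c), (d), (e), (f)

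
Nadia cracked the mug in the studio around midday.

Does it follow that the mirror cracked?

no

Nothing is said about any mirror; only the mug is affected.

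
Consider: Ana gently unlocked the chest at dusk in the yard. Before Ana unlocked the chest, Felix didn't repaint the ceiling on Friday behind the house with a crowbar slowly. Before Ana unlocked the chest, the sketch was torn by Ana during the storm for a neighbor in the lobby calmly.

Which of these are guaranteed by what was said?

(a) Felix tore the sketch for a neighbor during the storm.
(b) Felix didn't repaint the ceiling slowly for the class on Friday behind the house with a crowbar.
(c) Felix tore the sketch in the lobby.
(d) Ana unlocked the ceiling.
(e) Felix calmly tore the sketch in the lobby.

(a) Not entailed — the passage has Ana tearing the sketch, not Felix.
(b) Entailed — under negation, adding a further restriction is entailed: if no such repainting event occurred, none occurred for the class either.
(c) Not entailed — the passage has Ana tearing the sketch, not Felix.
(d) Not entailed — Ana unlocked the chest, not the ceiling; the ceiling belongs to the repainting event.
(e) Not entailed — the passage has Ana tearing the sketch, not Felix.

(b)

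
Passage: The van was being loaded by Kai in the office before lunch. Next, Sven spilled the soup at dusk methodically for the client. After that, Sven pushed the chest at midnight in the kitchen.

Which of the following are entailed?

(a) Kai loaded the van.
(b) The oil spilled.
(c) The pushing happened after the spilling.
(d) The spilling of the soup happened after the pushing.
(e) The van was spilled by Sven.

(a) Not entailed — 'was loading' is progressive on an accomplishment; it does not entail the completed 'loaded'.
(b) Not entailed — the soup is what spilled, not the oil.
(c) Entailed — the narrative places the spilling before the pushing.
(d) Not entailed — the narrative places the spilling before the pushing, not after.
(e) Not entailed — Sven spilled the soup, not the van; the van belongs to the loading event.

(c)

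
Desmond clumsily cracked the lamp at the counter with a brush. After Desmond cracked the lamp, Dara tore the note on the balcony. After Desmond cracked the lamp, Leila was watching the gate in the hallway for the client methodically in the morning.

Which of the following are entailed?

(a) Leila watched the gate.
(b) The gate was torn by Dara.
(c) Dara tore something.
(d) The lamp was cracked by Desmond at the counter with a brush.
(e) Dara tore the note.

(a) Entailed — 'watch' is an activity; 'was watching' entails that some watching happened, so 'watched' holds.
(b) Not entailed — Dara tore the note, not the gate; the gate belongs to the watching event.
(c) Entailed — every conjunct here is already in the original tearing event.
(d) Entailed — dropping 'clumsily' leaves a sub-description the original still satisfies.
(e) Entailed — the original entails any weakening of itself; this just drops 'on the balcony'.

(a), (c), (d), (e)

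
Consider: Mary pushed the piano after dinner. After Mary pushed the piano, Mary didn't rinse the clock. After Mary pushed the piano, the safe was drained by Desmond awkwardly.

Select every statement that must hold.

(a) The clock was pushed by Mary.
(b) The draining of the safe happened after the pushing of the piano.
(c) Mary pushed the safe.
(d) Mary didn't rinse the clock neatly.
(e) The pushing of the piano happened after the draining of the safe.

(b), (d)

(a) Not entailed — Mary pushed the piano, not the clock; the clock belongs to the rinsing event.
(b) Entailed — the narrative places the pushing before the draining.
(c) Not entailed — Mary pushed the piano, not the safe; the safe belongs to the draining event.
(d) Entailed — under negation, adding a further restriction is entailed: if no such rinsing event occurred, none occurred neatly either.
(e) Not entailed — the narrative places the pushing before the draining, not after.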